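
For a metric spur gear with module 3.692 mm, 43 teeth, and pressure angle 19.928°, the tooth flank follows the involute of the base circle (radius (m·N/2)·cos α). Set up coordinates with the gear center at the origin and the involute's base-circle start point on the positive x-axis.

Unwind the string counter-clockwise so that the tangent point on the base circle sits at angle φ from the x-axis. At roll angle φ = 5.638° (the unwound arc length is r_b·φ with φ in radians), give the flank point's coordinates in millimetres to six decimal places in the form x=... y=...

x=74.985397 y=0.023678

pitch radius r_p = m·N/2 = 3.692·43/2 = 79.378000
base radius r_b = r_p·cos α = 79.378000·cos 19.928° = 74.624978
roll angle φ = 5.638° = 0.09840166 rad
x = r_b·(cos φ + φ·sin φ) = 74.624978·(0.99516246 + 0.09840166·0.09824294) = 74.985397
y = r_b·(sin φ − φ·cos φ) = 74.624978·(0.09824294 − 0.09840166·0.99516246) = 0.023678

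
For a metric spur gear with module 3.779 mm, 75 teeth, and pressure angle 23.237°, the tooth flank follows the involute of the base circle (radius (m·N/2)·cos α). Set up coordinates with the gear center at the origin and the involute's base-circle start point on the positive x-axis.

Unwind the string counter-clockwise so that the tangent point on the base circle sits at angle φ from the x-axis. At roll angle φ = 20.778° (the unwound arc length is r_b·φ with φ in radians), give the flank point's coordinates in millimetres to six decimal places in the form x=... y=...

x=138.499903 y=2.042994

pitch radius r_p = m·N/2 = 3.779·75/2 = 141.712500
base radius r_b = r_p·cos α = 141.712500·cos 23.237° = 130.216888
roll angle φ = 20.778° = 0.36264451 rad
x = r_b·(cos φ + φ·sin φ) = 130.216888·(0.93496196 + 0.36264451·0.35474799) = 138.499903
y = r_b·(sin φ − φ·cos φ) = 130.216888·(0.35474799 − 0.36264451·0.93496196) = 2.042994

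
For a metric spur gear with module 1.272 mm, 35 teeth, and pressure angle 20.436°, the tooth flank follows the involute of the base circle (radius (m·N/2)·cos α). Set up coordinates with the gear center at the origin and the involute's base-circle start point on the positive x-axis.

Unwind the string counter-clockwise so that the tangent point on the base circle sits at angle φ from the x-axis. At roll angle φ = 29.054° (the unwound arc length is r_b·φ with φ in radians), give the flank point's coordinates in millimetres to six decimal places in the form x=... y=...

x=23.370890 y=0.883515

pitch radius r_p = m·N/2 = 1.272·35/2 = 22.260000
base radius r_b = r_p·cos α = 22.260000·cos 20.436° = 20.859018
roll angle φ = 29.054° = 0.50708796 rad
x = r_b·(cos φ + φ·sin φ) = 20.859018·(0.87416240 + 0.50708796·0.48563371) = 23.370890
y = r_b·(sin φ − φ·cos φ) = 20.859018·(0.48563371 − 0.50708796·0.87416240) = 0.883515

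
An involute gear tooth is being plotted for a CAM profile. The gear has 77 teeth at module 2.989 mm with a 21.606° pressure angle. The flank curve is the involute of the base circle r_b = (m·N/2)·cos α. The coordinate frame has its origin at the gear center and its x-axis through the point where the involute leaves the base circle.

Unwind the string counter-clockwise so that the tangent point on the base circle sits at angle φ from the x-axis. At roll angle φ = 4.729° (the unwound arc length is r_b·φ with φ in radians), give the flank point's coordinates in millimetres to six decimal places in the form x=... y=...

pitch radius r_p = m·N/2 = 2.989·77/2 = 115.076500
base radius r_b = r_p·cos α = 115.076500·cos 21.606° = 106.990987
roll angle φ = 4.729° = 0.08253662 rad
x = r_b·(cos φ + φ·sin φ) = 106.990987·(0.99659579 + 0.08253662·0.08244294) = 107.354794
y = r_b·(sin φ − φ·cos φ) = 106.990987·(0.08244294 − 0.08253662·0.99659579) = 0.020039

x=107.354794 y=0.020039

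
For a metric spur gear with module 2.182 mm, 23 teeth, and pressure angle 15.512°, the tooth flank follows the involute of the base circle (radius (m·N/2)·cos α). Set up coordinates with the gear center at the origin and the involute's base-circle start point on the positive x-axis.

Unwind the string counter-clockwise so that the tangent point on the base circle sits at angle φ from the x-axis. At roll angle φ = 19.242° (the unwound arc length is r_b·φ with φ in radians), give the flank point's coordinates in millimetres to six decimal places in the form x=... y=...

x=25.504292 y=0.301851

pitch radius r_p = m·N/2 = 2.182·23/2 = 25.093000
base radius r_b = r_p·cos α = 25.093000·cos 15.512° = 24.178974
roll angle φ = 19.242° = 0.33583625 rad
x = r_b·(cos φ + φ·sin φ) = 24.178974·(0.94413504 + 0.33583625·0.32955882) = 25.504292
y = r_b·(sin φ − φ·cos φ) = 24.178974·(0.32955882 − 0.33583625·0.94413504) = 0.301851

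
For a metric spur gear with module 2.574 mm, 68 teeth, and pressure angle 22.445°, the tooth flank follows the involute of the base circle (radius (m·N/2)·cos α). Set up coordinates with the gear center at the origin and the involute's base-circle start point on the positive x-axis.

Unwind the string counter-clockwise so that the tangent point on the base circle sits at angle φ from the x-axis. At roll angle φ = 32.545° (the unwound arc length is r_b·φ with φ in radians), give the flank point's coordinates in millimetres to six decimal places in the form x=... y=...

pitch radius r_p = m·N/2 = 2.574·68/2 = 87.516000
base radius r_b = r_p·cos α = 87.516000·cos 22.445° = 80.886353
roll angle φ = 32.545° = 0.56801741 rad
x = r_b·(cos φ + φ·sin φ) = 80.886353·(0.84296919 + 0.56801741·0.53796184) = 92.901283
y = r_b·(sin φ − φ·cos φ) = 80.886353·(0.53796184 − 0.56801741·0.84296919) = 4.783673

x=92.901283 y=4.783673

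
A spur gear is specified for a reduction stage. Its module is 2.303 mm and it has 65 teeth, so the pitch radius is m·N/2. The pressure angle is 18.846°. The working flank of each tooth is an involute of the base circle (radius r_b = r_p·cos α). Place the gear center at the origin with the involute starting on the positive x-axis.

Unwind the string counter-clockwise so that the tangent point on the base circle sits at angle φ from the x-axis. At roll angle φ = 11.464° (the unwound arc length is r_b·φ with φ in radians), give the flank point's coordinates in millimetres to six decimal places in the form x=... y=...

pitch radius r_p = m·N/2 = 2.303·65/2 = 74.847500
base radius r_b = r_p·cos α = 74.847500·cos 18.846° = 70.834942
roll angle φ = 11.464° = 0.20008455 rad
x = r_b·(cos φ + φ·sin φ) = 70.834942·(0.98004978 + 0.20008455·0.19875219) = 72.238680
y = r_b·(sin φ − φ·cos φ) = 70.834942·(0.19875219 − 0.20008455·0.98004978) = 0.188377

x=72.238680 y=0.188377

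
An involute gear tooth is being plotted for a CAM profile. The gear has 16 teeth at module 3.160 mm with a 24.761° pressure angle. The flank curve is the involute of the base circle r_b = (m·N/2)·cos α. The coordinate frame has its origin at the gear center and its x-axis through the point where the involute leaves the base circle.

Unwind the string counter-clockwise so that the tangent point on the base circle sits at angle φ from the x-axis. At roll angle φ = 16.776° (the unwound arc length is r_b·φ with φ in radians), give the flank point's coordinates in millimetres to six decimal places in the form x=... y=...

x=23.918837 y=0.190433

pitch radius r_p = m·N/2 = 3.160·16/2 = 25.280000
base radius r_b = r_p·cos α = 25.280000·cos 24.761° = 22.955827
roll angle φ = 16.776° = 0.29279644 rad
x = r_b·(cos φ + φ·sin φ) = 22.955827·(0.95744048 + 0.29279644·0.28863077) = 23.918837
y = r_b·(sin φ − φ·cos φ) = 22.955827·(0.28863077 − 0.29279644·0.95744048) = 0.190433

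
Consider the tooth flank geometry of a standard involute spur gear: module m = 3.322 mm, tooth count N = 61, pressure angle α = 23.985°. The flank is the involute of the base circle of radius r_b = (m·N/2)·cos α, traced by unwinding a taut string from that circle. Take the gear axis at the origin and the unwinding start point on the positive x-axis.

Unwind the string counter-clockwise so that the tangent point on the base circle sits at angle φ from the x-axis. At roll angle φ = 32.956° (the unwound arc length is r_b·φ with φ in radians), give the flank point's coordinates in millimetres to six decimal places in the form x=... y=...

pitch radius r_p = m·N/2 = 3.322·61/2 = 101.321000
base radius r_b = r_p·cos α = 101.321000·cos 23.985° = 92.572125
roll angle φ = 32.956° = 0.57519071 rad
x = r_b·(cos φ + φ·sin φ) = 92.572125·(0.83908857 + 0.57519071·0.54399482) = 106.642101
y = r_b·(sin φ − φ·cos φ) = 92.572125·(0.54399482 − 0.57519071·0.83908857) = 5.680121

x=106.642101 y=5.680121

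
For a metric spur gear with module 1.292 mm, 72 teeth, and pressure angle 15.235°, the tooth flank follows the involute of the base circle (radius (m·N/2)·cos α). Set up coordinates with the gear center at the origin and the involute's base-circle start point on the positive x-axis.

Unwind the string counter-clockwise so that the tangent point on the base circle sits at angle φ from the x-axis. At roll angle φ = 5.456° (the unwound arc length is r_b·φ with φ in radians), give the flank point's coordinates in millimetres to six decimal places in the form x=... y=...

pitch radius r_p = m·N/2 = 1.292·72/2 = 46.512000
base radius r_b = r_p·cos α = 46.512000·cos 15.235° = 44.877389
roll angle φ = 5.456° = 0.09522516 rad
x = r_b·(cos φ + φ·sin φ) = 44.877389·(0.99546951 + 0.09522516·0.09508131) = 45.080399
y = r_b·(sin φ − φ·cos φ) = 44.877389·(0.09508131 − 0.09522516·0.99546951) = 0.012905

x=45.080399 y=0.012905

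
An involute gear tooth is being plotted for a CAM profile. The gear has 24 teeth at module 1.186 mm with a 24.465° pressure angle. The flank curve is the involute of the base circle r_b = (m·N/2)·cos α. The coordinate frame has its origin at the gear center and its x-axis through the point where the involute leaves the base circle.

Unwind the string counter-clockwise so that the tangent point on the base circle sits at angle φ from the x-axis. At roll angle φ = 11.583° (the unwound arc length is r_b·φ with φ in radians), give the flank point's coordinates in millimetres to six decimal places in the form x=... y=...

x=13.216187 y=0.035531

pitch radius r_p = m·N/2 = 1.186·24/2 = 14.232000
base radius r_b = r_p·cos α = 14.232000·cos 24.465° = 12.954172
roll angle φ = 11.583° = 0.20216149 rad
x = r_b·(cos φ + φ·sin φ) = 12.954172·(0.97963487 + 0.20216149·0.20078727) = 13.216187
y = r_b·(sin φ − φ·cos φ) = 12.954172·(0.20078727 − 0.20216149·0.97963487) = 0.035531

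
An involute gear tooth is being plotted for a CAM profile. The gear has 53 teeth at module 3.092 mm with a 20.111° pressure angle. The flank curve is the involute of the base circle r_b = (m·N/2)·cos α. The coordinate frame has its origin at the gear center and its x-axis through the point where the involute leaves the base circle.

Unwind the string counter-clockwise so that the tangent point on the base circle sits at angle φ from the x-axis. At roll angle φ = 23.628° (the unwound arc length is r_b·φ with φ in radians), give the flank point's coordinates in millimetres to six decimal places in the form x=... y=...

pitch radius r_p = m·N/2 = 3.092·53/2 = 81.938000
base radius r_b = r_p·cos α = 81.938000·cos 20.111° = 76.942097
roll angle φ = 23.628° = 0.41238640 rad
x = r_b·(cos φ + φ·sin φ) = 76.942097·(0.91616697 + 0.41238640·0.40079680) = 83.209041
y = r_b·(sin φ − φ·cos φ) = 76.942097·(0.40079680 − 0.41238640·0.91616697) = 1.768284

x=83.209041 y=1.768284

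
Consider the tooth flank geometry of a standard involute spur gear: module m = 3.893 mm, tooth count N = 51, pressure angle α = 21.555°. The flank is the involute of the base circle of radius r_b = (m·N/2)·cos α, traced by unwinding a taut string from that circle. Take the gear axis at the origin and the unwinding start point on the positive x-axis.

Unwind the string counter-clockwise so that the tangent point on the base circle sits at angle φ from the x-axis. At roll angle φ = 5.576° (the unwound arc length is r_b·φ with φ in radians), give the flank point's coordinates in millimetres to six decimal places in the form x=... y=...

pitch radius r_p = m·N/2 = 3.893·51/2 = 99.271500
base radius r_b = r_p·cos α = 99.271500·cos 21.555° = 92.328980
roll angle φ = 5.576° = 0.09731956 rad
x = r_b·(cos φ + φ·sin φ) = 92.328980·(0.99526819 + 0.09731956·0.09716601) = 92.765173
y = r_b·(sin φ − φ·cos φ) = 92.328980·(0.09716601 − 0.09731956·0.99526819) = 0.028340

x=92.765173 y=0.028340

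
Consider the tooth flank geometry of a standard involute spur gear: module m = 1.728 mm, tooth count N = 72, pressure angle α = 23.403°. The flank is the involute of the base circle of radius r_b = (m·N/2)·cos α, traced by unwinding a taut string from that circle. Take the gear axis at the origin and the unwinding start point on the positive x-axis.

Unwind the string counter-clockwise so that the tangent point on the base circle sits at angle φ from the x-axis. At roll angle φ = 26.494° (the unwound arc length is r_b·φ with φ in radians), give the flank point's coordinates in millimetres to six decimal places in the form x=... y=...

x=62.871528 y=1.841627

pitch radius r_p = m·N/2 = 1.728·72/2 = 62.208000
base radius r_b = r_p·cos α = 62.208000·cos 23.403° = 57.090386
roll angle φ = 26.494° = 0.46240753 rad
x = r_b·(cos φ + φ·sin φ) = 57.090386·(0.89498108 + 0.46240753·0.44610409) = 62.871528
y = r_b·(sin φ − φ·cos φ) = 57.090386·(0.44610409 − 0.46240753·0.89498108) = 1.841627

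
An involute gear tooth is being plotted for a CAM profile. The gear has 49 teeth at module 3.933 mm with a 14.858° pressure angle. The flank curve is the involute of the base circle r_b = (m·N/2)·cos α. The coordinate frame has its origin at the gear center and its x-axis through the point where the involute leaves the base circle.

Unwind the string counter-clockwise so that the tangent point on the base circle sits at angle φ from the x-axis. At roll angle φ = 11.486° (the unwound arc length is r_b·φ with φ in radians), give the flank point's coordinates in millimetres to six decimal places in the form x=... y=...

pitch radius r_p = m·N/2 = 3.933·49/2 = 96.358500
base radius r_b = r_p·cos α = 96.358500·cos 14.858° = 93.136687
roll angle φ = 11.486° = 0.20046852 rad
x = r_b·(cos φ + φ·sin φ) = 93.136687·(0.97997339 + 0.20046852·0.19912849) = 94.989397
y = r_b·(sin φ − φ·cos φ) = 93.136687·(0.19912849 − 0.20046852·0.97997339) = 0.249110

x=94.989397 y=0.249110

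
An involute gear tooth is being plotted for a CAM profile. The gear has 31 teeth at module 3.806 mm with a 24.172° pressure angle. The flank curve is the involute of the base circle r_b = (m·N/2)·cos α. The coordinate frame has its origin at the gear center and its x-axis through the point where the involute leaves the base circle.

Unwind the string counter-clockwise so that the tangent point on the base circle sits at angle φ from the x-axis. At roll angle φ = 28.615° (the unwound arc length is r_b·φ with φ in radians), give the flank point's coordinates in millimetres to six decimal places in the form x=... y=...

pitch radius r_p = m·N/2 = 3.806·31/2 = 58.993000
base radius r_b = r_p·cos α = 58.993000·cos 24.172° = 53.820513
roll angle φ = 28.615° = 0.49942597 rad
x = r_b·(cos φ + φ·sin φ) = 53.820513·(0.87785762 + 0.49942597·0.47892170) = 60.119858
y = r_b·(sin φ − φ·cos φ) = 53.820513·(0.47892170 − 0.49942597·0.87785762) = 2.179559

x=60.119858 y=2.179559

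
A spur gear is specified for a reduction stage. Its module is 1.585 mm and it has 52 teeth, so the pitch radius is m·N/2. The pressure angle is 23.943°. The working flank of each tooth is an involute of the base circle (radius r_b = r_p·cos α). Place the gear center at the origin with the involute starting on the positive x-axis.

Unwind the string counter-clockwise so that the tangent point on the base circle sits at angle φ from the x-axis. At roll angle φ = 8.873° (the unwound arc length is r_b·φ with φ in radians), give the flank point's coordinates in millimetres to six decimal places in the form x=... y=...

x=38.112799 y=0.046516

pitch radius r_p = m·N/2 = 1.585·52/2 = 41.210000
base radius r_b = r_p·cos α = 41.210000·cos 23.943° = 37.663865
roll angle φ = 8.873° = 0.15486306 rad
x = r_b·(cos φ + φ·sin φ) = 37.663865·(0.98803266 + 0.15486306·0.15424480) = 38.112799
y = r_b·(sin φ − φ·cos φ) = 37.663865·(0.15424480 − 0.15486306·0.98803266) = 0.046516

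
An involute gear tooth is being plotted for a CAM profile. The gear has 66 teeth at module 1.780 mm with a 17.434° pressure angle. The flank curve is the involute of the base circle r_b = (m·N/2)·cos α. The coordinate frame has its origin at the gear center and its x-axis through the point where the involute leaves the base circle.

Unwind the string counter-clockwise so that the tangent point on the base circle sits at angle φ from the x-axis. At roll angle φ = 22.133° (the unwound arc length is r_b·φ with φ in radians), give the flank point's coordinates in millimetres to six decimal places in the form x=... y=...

x=60.068290 y=1.060835

pitch radius r_p = m·N/2 = 1.780·66/2 = 58.740000
base radius r_b = r_p·cos α = 58.740000·cos 17.434° = 56.041643
roll angle φ = 22.133° = 0.38629372 rad
x = r_b·(cos φ + φ·sin φ) = 56.041643·(0.92631179 + 0.38629372·0.37675784) = 60.068290
y = r_b·(sin φ − φ·cos φ) = 56.041643·(0.37675784 − 0.38629372·0.92631179) = 1.060835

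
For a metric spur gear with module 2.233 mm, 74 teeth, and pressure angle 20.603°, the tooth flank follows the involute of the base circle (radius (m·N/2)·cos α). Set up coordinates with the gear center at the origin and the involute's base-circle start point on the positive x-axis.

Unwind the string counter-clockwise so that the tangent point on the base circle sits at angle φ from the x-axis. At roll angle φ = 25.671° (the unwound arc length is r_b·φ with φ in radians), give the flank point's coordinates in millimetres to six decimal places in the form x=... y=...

pitch radius r_p = m·N/2 = 2.233·74/2 = 82.621000
base radius r_b = r_p·cos α = 82.621000·cos 20.603° = 77.336653
roll angle φ = 25.671° = 0.44804347 rad
x = r_b·(cos φ + φ·sin φ) = 77.336653·(0.90129640 + 0.44804347·0.43320295) = 84.713808
y = r_b·(sin φ − φ·cos φ) = 77.336653·(0.43320295 − 0.44804347·0.90129640) = 2.272382

x=84.713808 y=2.272382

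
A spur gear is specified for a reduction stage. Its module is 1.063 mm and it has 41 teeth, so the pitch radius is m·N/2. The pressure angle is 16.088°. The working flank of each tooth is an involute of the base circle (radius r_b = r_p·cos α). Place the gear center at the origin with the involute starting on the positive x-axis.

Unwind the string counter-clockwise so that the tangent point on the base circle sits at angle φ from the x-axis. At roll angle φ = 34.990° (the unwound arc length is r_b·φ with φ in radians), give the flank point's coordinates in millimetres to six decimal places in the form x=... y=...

pitch radius r_p = m·N/2 = 1.063·41/2 = 21.791500
base radius r_b = r_p·cos α = 21.791500·cos 16.088° = 20.938084
roll angle φ = 34.990° = 0.61069071 rad
x = r_b·(cos φ + φ·sin φ) = 20.938084·(0.81925214 + 0.61069071·0.57343346) = 24.485888
y = r_b·(sin φ − φ·cos φ) = 20.938084·(0.57343346 − 0.61069071·0.81925214) = 1.531072

x=24.485888 y=1.531072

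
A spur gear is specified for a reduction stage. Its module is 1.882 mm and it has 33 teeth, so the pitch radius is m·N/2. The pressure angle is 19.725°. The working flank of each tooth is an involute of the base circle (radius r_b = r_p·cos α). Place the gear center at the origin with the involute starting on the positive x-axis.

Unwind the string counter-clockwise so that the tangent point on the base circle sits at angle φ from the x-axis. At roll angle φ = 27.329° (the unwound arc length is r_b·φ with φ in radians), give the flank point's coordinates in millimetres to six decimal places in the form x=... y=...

x=32.369339 y=1.033502

pitch radius r_p = m·N/2 = 1.882·33/2 = 31.053000
base radius r_b = r_p·cos α = 31.053000·cos 19.725° = 29.230915
roll angle φ = 27.329° = 0.47698103 rad
x = r_b·(cos φ + φ·sin φ) = 29.230915·(0.88838498 + 0.47698103·0.45909927) = 32.369339
y = r_b·(sin φ − φ·cos φ) = 29.230915·(0.45909927 − 0.47698103·0.88838498) = 1.033502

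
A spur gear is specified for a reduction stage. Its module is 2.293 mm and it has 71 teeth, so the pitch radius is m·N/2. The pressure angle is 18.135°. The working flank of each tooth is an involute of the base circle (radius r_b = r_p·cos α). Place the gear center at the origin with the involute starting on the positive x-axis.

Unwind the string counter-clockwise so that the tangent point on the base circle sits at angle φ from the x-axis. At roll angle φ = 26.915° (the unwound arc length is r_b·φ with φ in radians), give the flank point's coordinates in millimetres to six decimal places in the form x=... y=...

pitch radius r_p = m·N/2 = 2.293·71/2 = 81.401500
base radius r_b = r_p·cos α = 81.401500·cos 18.135° = 77.357943
roll angle φ = 26.915° = 0.46975537 rad
x = r_b·(cos φ + φ·sin φ) = 77.357943·(0.89167905 + 0.46975537·0.45266817) = 85.428106
y = r_b·(sin φ − φ·cos φ) = 77.357943·(0.45266817 − 0.46975537·0.89167905) = 2.614478

x=85.428106 y=2.614478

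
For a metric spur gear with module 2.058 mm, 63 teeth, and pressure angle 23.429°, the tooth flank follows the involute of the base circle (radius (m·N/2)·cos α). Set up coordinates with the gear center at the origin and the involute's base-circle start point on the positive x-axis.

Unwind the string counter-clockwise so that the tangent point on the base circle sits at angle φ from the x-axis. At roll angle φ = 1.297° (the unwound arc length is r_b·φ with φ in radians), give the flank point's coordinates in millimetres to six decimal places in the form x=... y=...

pitch radius r_p = m·N/2 = 2.058·63/2 = 64.827000
base radius r_b = r_p·cos α = 64.827000·cos 23.429° = 59.482240
roll angle φ = 1.297° = 0.02263692 rad
x = r_b·(cos φ + φ·sin φ) = 59.482240·(0.99974380 + 0.02263692·0.02263499) = 59.497479
y = r_b·(sin φ − φ·cos φ) = 59.482240·(0.02263499 − 0.02263692·0.99974380) = 0.000230

x=59.497479 y=0.000230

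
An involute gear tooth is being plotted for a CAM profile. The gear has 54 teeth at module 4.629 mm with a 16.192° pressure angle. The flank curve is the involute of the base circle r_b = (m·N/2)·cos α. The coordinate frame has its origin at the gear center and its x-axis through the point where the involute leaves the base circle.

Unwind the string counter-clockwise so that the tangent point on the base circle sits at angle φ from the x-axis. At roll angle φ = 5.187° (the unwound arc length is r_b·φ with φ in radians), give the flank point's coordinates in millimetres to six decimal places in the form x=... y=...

pitch radius r_p = m·N/2 = 4.629·54/2 = 124.983000
base radius r_b = r_p·cos α = 124.983000·cos 16.192° = 120.025253
roll angle φ = 5.187° = 0.09053023 rad
x = r_b·(cos φ + φ·sin φ) = 120.025253·(0.99590494 + 0.09053023·0.09040662) = 120.516093
y = r_b·(sin φ − φ·cos φ) = 120.025253·(0.09040662 − 0.09053023·0.99590494) = 0.029660

x=120.516093 y=0.029660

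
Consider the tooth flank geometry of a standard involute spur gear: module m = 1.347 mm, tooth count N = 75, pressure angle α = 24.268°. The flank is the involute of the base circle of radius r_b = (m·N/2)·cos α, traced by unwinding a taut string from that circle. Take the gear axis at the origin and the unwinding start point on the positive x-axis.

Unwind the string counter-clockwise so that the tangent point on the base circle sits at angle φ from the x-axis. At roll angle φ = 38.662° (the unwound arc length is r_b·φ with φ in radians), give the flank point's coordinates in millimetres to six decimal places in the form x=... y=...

x=55.368979 y=4.504823

pitch radius r_p = m·N/2 = 1.347·75/2 = 50.512500
base radius r_b = r_p·cos α = 50.512500·cos 24.268° = 46.048860
roll angle φ = 38.662° = 0.67477920 rad
x = r_b·(cos φ + φ·sin φ) = 46.048860·(0.78084491 + 0.67477920·0.62472492) = 55.368979
y = r_b·(sin φ − φ·cos φ) = 46.048860·(0.62472492 − 0.67477920·0.78084491) = 4.504823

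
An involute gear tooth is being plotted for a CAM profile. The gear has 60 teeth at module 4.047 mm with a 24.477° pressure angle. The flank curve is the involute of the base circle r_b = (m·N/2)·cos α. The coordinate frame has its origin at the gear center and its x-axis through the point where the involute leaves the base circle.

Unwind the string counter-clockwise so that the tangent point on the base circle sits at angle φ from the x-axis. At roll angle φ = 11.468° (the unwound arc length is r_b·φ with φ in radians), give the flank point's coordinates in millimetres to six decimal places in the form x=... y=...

x=112.689866 y=0.294164

pitch radius r_p = m·N/2 = 4.047·60/2 = 121.410000
base radius r_b = r_p·cos α = 121.410000·cos 24.477° = 110.498600
roll angle φ = 11.468° = 0.20015436 rad
x = r_b·(cos φ + φ·sin φ) = 110.498600·(0.98003590 + 0.20015436·0.19882061) = 112.689866
y = r_b·(sin φ − φ·cos φ) = 110.498600·(0.19882061 − 0.20015436·0.98003590) = 0.294164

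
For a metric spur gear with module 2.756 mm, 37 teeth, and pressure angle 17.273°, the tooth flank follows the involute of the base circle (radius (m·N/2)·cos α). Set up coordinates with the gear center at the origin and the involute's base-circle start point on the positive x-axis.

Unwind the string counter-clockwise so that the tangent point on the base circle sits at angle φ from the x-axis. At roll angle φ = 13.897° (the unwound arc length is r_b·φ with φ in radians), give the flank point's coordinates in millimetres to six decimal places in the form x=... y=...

x=50.097689 y=0.230211

pitch radius r_p = m·N/2 = 2.756·37/2 = 50.986000
base radius r_b = r_p·cos α = 50.986000·cos 17.273° = 48.686574
roll angle φ = 13.897° = 0.24254841 rad
x = r_b·(cos φ + φ·sin φ) = 48.686574·(0.97072906 + 0.24254841·0.24017722) = 50.097689
y = r_b·(sin φ − φ·cos φ) = 48.686574·(0.24017722 − 0.24254841·0.97072906) = 0.230211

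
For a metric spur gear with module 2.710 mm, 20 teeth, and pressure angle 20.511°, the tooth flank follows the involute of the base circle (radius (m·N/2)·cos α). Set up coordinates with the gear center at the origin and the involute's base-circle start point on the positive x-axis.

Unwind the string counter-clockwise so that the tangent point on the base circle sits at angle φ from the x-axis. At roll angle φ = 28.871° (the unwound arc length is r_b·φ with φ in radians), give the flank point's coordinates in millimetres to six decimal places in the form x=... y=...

pitch radius r_p = m·N/2 = 2.710·20/2 = 27.100000
base radius r_b = r_p·cos α = 27.100000·cos 20.511° = 25.381994
roll angle φ = 28.871° = 0.50389401 rad
x = r_b·(cos φ + φ·sin φ) = 25.381994·(0.87570903 + 0.50389401·0.48283921) = 28.402675
y = r_b·(sin φ − φ·cos φ) = 25.381994·(0.48283921 − 0.50389401·0.87570903) = 1.055248

x=28.402675 y=1.055248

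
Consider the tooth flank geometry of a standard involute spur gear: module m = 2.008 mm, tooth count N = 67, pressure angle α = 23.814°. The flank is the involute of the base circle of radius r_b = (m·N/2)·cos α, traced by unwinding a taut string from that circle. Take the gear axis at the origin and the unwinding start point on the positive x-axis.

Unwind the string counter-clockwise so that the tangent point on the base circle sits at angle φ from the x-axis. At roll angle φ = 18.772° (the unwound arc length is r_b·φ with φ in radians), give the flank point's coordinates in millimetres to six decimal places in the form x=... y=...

x=64.755767 y=0.713735

pitch radius r_p = m·N/2 = 2.008·67/2 = 67.268000
base radius r_b = r_p·cos α = 67.268000·cos 23.814° = 61.540872
roll angle φ = 18.772° = 0.32763321 rad
x = r_b·(cos φ + φ·sin φ) = 61.540872·(0.94680664 + 0.32763321·0.32180304) = 64.755767
y = r_b·(sin φ − φ·cos φ) = 61.540872·(0.32180304 − 0.32763321·0.94680664) = 0.713735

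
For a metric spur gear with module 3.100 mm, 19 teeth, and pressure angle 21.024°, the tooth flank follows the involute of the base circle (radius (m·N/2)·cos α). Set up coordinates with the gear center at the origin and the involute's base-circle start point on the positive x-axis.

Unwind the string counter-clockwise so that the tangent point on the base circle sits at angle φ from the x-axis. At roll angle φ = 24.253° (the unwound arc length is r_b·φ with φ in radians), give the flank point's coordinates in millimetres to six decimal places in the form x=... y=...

x=29.843059 y=0.682610

pitch radius r_p = m·N/2 = 3.100·19/2 = 29.450000
base radius r_b = r_p·cos α = 29.450000·cos 21.024° = 27.489520
roll angle φ = 24.253° = 0.42329470 rad
x = r_b·(cos φ + φ·sin φ) = 27.489520·(0.91174054 + 0.42329470·0.41076659) = 29.843059
y = r_b·(sin φ − φ·cos φ) = 27.489520·(0.41076659 − 0.42329470·0.91174054) = 0.682610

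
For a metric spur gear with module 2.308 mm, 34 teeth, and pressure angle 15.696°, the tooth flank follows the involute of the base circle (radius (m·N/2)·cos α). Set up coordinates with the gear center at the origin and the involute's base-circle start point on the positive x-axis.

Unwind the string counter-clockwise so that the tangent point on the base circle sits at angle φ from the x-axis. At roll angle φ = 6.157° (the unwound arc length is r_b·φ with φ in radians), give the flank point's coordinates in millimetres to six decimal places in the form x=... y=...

pitch radius r_p = m·N/2 = 2.308·34/2 = 39.236000
base radius r_b = r_p·cos α = 39.236000·cos 15.696° = 37.772914
roll angle φ = 6.157° = 0.10745992 rad
x = r_b·(cos φ + φ·sin φ) = 37.772914·(0.99423174 + 0.10745992·0.10725322) = 37.990379
y = r_b·(sin φ − φ·cos φ) = 37.772914·(0.10725322 − 0.10745992·0.99423174) = 0.015606

x=37.990379 y=0.015606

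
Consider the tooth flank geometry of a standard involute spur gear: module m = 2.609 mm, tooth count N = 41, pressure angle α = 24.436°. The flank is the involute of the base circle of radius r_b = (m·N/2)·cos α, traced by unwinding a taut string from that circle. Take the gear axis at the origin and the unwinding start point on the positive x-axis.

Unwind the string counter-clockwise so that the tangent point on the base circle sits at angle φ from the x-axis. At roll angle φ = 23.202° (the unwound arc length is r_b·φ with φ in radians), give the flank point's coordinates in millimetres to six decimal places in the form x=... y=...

pitch radius r_p = m·N/2 = 2.609·41/2 = 53.484500
base radius r_b = r_p·cos α = 53.484500·cos 24.436° = 48.693568
roll angle φ = 23.202° = 0.40495129 rad
x = r_b·(cos φ + φ·sin φ) = 48.693568·(0.91912159 + 0.40495129·0.39397399) = 52.523895
y = r_b·(sin φ − φ·cos φ) = 48.693568·(0.39397399 − 0.40495129·0.91912159) = 1.060279

x=52.523895 y=1.060279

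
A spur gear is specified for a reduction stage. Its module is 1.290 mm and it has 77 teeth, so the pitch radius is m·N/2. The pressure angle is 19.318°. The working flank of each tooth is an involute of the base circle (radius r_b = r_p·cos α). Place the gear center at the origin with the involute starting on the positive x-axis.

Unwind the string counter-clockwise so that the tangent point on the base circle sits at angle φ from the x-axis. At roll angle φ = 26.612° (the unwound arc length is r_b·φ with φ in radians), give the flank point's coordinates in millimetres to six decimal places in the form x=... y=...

x=51.654796 y=1.531893

pitch radius r_p = m·N/2 = 1.290·77/2 = 49.665000
base radius r_b = r_p·cos α = 49.665000·cos 19.318° = 46.868715
roll angle φ = 26.612° = 0.46446702 rad
x = r_b·(cos φ + φ·sin φ) = 46.868715·(0.89406044 + 0.46446702·0.44794635) = 51.654796
y = r_b·(sin φ − φ·cos φ) = 46.868715·(0.44794635 − 0.46446702·0.89406044) = 1.531893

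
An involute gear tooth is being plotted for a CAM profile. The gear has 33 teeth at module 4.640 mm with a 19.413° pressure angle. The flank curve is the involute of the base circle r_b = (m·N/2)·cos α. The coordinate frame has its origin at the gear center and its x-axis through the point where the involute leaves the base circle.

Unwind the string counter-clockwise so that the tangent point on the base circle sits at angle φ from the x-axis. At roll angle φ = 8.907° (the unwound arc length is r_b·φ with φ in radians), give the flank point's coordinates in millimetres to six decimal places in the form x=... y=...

pitch radius r_p = m·N/2 = 4.640·33/2 = 76.560000
base radius r_b = r_p·cos α = 76.560000·cos 19.413° = 72.207355
roll angle φ = 8.907° = 0.15545648 rad
x = r_b·(cos φ + φ·sin φ) = 72.207355·(0.98794096 + 0.15545648·0.15483109) = 73.074598
y = r_b·(sin φ − φ·cos φ) = 72.207355·(0.15483109 − 0.15545648·0.98794096) = 0.090206

x=73.074598 y=0.090206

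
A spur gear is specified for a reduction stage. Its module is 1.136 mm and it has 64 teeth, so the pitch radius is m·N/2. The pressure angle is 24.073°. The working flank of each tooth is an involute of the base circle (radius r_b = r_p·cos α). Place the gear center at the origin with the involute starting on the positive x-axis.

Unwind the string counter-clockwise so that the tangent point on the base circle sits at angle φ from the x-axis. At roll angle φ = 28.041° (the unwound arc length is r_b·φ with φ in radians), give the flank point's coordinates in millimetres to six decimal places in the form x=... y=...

x=36.930347 y=1.266091

pitch radius r_p = m·N/2 = 1.136·64/2 = 36.352000
base radius r_b = r_p·cos α = 36.352000·cos 24.073° = 33.190339
roll angle φ = 28.041° = 0.48940778 rad
x = r_b·(cos φ + φ·sin φ) = 33.190339·(0.88261142 + 0.48940778·0.47010327) = 36.930347
y = r_b·(sin φ − φ·cos φ) = 33.190339·(0.47010327 − 0.48940778·0.88261142) = 1.266091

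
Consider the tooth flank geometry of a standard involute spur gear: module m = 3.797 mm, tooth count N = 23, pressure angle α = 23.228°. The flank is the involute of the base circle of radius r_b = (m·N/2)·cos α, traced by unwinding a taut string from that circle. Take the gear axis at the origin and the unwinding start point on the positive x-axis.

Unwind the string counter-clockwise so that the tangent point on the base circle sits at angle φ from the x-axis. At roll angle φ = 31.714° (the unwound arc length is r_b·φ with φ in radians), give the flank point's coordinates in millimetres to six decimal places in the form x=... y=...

pitch radius r_p = m·N/2 = 3.797·23/2 = 43.665500
base radius r_b = r_p·cos α = 43.665500·cos 23.228° = 40.126093
roll angle φ = 31.714° = 0.55351372 rad
x = r_b·(cos φ + φ·sin φ) = 40.126093·(0.85068269 + 0.55351372·0.52567953) = 45.810095
y = r_b·(sin φ − φ·cos φ) = 40.126093·(0.52567953 − 0.55351372·0.85068269) = 2.199511

x=45.810095 y=2.199511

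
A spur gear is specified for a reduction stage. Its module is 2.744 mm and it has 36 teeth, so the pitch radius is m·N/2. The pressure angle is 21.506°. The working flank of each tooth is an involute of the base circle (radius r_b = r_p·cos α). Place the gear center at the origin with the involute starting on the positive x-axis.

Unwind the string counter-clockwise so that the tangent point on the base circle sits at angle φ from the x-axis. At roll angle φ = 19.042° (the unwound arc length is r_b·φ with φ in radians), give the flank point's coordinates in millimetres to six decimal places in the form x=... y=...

pitch radius r_p = m·N/2 = 2.744·36/2 = 49.392000
base radius r_b = r_p·cos α = 49.392000·cos 21.506° = 45.953289
roll angle φ = 19.042° = 0.33234560 rad
x = r_b·(cos φ + φ·sin φ) = 45.953289·(0.94527967 + 0.33234560·0.32626117) = 48.421492
y = r_b·(sin φ − φ·cos φ) = 45.953289·(0.32626117 − 0.33234560·0.94527967) = 0.556110

x=48.421492 y=0.556110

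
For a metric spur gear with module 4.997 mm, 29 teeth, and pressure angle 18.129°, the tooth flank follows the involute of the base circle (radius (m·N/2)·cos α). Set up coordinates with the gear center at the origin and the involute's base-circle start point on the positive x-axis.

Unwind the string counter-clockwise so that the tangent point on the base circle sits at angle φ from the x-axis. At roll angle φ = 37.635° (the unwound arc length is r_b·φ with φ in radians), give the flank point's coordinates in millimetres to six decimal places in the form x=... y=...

x=82.150330 y=6.228685

pitch radius r_p = m·N/2 = 4.997·29/2 = 72.456500
base radius r_b = r_p·cos α = 72.456500·cos 18.129° = 68.859641
roll angle φ = 37.635° = 0.65685466 rad
x = r_b·(cos φ + φ·sin φ) = 68.859641·(0.79191678 + 0.65685466·0.61062903) = 82.150330
y = r_b·(sin φ − φ·cos φ) = 68.859641·(0.61062903 − 0.65685466·0.79191678) = 6.228685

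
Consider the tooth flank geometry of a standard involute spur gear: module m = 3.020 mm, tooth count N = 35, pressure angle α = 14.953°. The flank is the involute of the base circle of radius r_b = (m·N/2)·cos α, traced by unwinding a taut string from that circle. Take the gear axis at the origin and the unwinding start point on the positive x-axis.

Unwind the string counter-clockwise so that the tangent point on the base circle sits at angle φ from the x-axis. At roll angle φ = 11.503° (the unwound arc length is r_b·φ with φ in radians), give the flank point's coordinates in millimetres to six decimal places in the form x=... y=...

pitch radius r_p = m·N/2 = 3.020·35/2 = 52.850000
base radius r_b = r_p·cos α = 52.850000·cos 14.953° = 51.060383
roll angle φ = 11.503° = 0.20076522 rad
x = r_b·(cos φ + φ·sin φ) = 51.060383·(0.97991426 + 0.20076522·0.19941924) = 52.079074
y = r_b·(sin φ − φ·cos φ) = 51.060383·(0.19941924 − 0.20076522·0.97991426) = 0.137176

x=52.079074 y=0.137176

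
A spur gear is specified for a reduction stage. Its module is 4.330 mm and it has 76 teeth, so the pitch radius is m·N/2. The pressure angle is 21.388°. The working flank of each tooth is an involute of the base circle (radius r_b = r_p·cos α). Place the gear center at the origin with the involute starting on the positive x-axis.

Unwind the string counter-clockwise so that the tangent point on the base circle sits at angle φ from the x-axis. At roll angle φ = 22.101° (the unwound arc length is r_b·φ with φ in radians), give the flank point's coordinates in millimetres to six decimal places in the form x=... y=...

pitch radius r_p = m·N/2 = 4.330·76/2 = 164.540000
base radius r_b = r_p·cos α = 164.540000·cos 21.388° = 153.208495
roll angle φ = 22.101° = 0.38573522 rad
x = r_b·(cos φ + φ·sin φ) = 153.208495·(0.92652206 + 0.38573522·0.37624043) = 164.186075
y = r_b·(sin φ − φ·cos φ) = 153.208495·(0.37624043 − 0.38573522·0.92652206) = 2.887711

x=164.186075 y=2.887711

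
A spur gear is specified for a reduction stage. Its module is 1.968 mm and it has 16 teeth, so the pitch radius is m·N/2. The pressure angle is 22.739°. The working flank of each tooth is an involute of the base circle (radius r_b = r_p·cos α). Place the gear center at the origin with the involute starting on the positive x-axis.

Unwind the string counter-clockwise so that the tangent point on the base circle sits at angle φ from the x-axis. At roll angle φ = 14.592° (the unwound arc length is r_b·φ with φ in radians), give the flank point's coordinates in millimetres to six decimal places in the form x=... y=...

pitch radius r_p = m·N/2 = 1.968·16/2 = 15.744000
base radius r_b = r_p·cos α = 15.744000·cos 22.739° = 14.520301
roll angle φ = 14.592° = 0.25467844 rad
x = r_b·(cos φ + φ·sin φ) = 14.520301·(0.96774436 + 0.25467844·0.25193424) = 14.983594
y = r_b·(sin φ − φ·cos φ) = 14.520301·(0.25193424 − 0.25467844·0.96774436) = 0.079435

x=14.983594 y=0.079435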